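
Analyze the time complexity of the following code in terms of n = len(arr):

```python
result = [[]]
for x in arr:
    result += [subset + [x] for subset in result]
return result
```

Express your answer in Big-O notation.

This is subset (power-set) generation — 2^n subsets, each materialised as a list of up to n elements. Time complexity: O(n · 2^n).

Answer: O(n · 2^n)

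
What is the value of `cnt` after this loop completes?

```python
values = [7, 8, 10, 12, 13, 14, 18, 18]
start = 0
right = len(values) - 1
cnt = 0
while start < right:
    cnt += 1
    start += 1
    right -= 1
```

Iterations until pointers meet (list length 8)
`cnt` takes the values: 0 → 1 → 2 → 3 → 4

Answer: 4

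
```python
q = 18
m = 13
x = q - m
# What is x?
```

Trace:
`q = 18` → q = 18
`m = 13` → m = 13
`x = q - m` → x = 5
So x = 5

Answer: 5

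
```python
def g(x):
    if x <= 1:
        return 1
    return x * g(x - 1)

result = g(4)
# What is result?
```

g(4) = 4 * 3 * 2 * 1 = 24

Answer: 24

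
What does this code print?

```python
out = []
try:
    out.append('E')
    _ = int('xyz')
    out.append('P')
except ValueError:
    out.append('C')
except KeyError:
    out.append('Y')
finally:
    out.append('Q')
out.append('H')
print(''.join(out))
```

Execution trace: 'E' (try body) → 'C' (except ValueError) → 'Q' (finally) → 'H' (after the try/except). Output: ECQH

Answer: ECQH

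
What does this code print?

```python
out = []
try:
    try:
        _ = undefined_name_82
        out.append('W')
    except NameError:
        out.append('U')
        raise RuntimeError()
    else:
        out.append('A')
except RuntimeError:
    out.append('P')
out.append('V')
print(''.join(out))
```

Execution trace: 'U' (except NameError) → 'P' (outer except RuntimeError) → 'V' (after the try/except). Output: UPV

Answer: UPV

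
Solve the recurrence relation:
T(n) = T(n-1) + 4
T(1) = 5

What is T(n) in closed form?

Unrolling: T(n) = T(1) + 4·(n-1) = 5 + 4(n-1) = 4n + 1.

Answer: T(n) = 4n + 1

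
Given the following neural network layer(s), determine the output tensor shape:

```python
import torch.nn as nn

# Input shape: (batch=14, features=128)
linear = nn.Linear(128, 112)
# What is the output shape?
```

Input: (14, 128) -> Output: (14, 112)

Answer: (14, 112)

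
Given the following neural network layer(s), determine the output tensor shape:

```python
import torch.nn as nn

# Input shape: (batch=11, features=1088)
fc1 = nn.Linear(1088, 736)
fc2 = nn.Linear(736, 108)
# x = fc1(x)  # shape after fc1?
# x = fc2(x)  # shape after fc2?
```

Input: (11, 1088) -> after fc1: (11, 736) -> Output: (11, 108)

Answer: (11, 108)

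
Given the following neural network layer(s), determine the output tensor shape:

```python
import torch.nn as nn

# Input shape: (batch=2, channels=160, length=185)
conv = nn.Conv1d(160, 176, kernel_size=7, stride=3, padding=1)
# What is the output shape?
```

Input: (2, 160, 185) -> Output: (2, 176, 61)

Answer: (2, 176, 61)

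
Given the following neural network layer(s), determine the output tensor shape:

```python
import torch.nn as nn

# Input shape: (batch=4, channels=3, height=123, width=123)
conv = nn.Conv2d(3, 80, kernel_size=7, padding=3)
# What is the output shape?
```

Input: (4, 3, 123, 123) -> Output: (4, 80, 123, 123)

Answer: (4, 80, 123, 123)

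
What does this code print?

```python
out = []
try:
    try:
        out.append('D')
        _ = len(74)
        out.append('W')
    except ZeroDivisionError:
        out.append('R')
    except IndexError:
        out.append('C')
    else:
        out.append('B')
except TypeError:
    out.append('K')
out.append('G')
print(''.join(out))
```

Execution trace: 'D' (inner try body) → 'K' (outer except TypeError) → 'G' (after the try/except). Output: DKG

Answer: DKG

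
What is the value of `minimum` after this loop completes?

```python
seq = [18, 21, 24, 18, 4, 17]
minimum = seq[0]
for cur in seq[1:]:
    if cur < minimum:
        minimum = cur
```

Minimum of [18, 21, 24, 18, 4, 17]
`minimum` takes the values: 18 → 4

Answer: 4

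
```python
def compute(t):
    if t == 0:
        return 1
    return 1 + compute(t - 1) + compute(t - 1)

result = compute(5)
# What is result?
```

compute(t) = 1 + 2·compute(t-1), compute(0)=1. Closed form: (1+1)·2^5 - 1 = 63.

Answer: 63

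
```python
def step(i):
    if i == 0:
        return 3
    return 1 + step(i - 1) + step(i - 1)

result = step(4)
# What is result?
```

step(i) = 1 + 2·step(i-1), step(0)=3. Closed form: (3+1)·2^4 - 1 = 63.

Answer: 63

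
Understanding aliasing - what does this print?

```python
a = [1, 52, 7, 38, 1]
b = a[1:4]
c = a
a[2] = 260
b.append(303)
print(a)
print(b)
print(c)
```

Key concept: slice vs alias.
Step by step:
`a = [1, 52, 7, 38, 1]` → a = [1, 52, 7, 38, 1]
`b = a[1:4]` → b = [52, 7, 38]
`c = a` → c = [1, 52, 7, 38, 1] (same object as a)
`a[2] = 260` → a = [1, 52, 260, 38, 1] (same object as c); c = [1, 52, 260, 38, 1] (same object as a)
`b.append(303)` → b = [52, 7, 38, 303]
`print(a)` → prints [1, 52, 260, 38, 1]
`print(b)` → prints [52, 7, 38, 303]
`print(c)` → prints [1, 52, 260, 38, 1]

Answer:
[1, 52, 260, 38, 1]
[52, 7, 38, 303]
[1, 52, 260, 38, 1]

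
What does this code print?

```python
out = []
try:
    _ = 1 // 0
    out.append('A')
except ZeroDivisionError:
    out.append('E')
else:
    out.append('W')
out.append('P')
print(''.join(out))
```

Execution trace: 'E' (except ZeroDivisionError) → 'P' (after the try/except). Output: EP

Answer: EP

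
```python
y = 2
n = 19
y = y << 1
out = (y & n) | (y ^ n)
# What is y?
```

Trace:
`y = 2` → y = 2
`n = 19` → n = 19
`y = y << 1` → y = 4
`out = (y & n) | (y ^ n)` → out = 23
So y = 4

Answer: 4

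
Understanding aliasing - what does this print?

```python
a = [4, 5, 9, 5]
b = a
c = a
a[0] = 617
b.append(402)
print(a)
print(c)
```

Key concept: multiple aliases.
Step by step:
`a = [4, 5, 9, 5]` → a = [4, 5, 9, 5]
`b = a` → b = [4, 5, 9, 5] (same object as a)
`c = a` → c = [4, 5, 9, 5] (same object as a, b)
`a[0] = 617` → a = [617, 5, 9, 5] (same object as b, c); b = [617, 5, 9, 5] (same object as a, c); c = [617, 5, 9, 5] (same object as a, b)
`b.append(402)` → a = [617, 5, 9, 5, 402] (same object as b, c); b = [617, 5, 9, 5, 402] (same object as a, c); c = [617, 5, 9, 5, 402] (same object as a, b)
`print(a)` → prints [617, 5, 9, 5, 402]
`print(c)` → prints [617, 5, 9, 5, 402]

Answer:
[617, 5, 9, 5, 402]
[617, 5, 9, 5, 402]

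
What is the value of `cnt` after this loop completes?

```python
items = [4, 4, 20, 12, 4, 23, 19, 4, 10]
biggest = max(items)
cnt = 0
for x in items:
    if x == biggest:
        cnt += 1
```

Count of max value 23 in [4, 4, 20, 12, 4, 23, 19, 4, 10]
`cnt` takes the values: 0 → 1

Answer: 1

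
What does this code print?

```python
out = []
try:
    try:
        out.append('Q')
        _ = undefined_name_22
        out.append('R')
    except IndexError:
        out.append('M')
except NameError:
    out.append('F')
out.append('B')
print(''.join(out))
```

Execution trace: 'Q' (try body) → 'F' (outer except NameError) → 'B' (after the try/except). Output: QFB

Answer: QFB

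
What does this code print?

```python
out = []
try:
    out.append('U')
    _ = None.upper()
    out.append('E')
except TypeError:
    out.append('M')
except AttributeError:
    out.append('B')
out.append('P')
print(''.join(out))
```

Execution trace: 'U' (try body) → 'B' (except AttributeError) → 'P' (after the try/except). Output: UBP

Answer: UBP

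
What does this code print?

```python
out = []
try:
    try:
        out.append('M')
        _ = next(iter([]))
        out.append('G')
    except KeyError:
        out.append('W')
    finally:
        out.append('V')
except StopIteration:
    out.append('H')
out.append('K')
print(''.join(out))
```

Execution trace: 'M' (try body) → 'V' (finally) → 'H' (outer except StopIteration) → 'K' (after the try/except). Output: MVHK

Answer: MVHK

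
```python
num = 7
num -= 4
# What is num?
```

Trace:
`num = 7` → num = 7
`num -= 4` → num = 3
So num = 3

Answer: 3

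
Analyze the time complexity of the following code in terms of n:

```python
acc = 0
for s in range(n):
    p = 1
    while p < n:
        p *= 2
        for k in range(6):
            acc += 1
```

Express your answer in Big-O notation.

Each loop level contributes: n × log n × 1. Multiplying the contributions gives O(n log n).

Answer: O(n log n)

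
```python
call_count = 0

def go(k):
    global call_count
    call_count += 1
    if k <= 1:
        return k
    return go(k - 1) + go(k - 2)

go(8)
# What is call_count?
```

Calls(k) = 1 + Calls(k-1) + Calls(k-2); Calls(0)=Calls(1)=1. For k=8 this gives 67.

Answer: 67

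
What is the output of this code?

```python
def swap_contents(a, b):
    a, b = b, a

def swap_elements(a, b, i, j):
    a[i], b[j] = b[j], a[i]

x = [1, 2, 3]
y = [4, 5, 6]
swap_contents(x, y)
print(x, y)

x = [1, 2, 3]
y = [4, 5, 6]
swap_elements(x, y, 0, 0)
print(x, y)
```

Key concept: parameter rebinding vs mutation.
Step by step:
`x = [1, 2, 3]` → x = [1, 2, 3]
`y = [4, 5, 6]` → y = [4, 5, 6]
`swap_contents(x, y)` → no visible change to tracked variables
`print(x, y)` → prints [1, 2, 3] [4, 5, 6]
`x = [1, 2, 3]` → x = [1, 2, 3]
`y = [4, 5, 6]` → y = [4, 5, 6]
`swap_elements(x, y, 0, 0)` → x = [4, 2, 3]; y = [1, 5, 6]
`print(x, y)` → prints [4, 2, 3] [1, 5, 6]

Answer:
[1, 2, 3] [4, 5, 6]
[4, 2, 3] [1, 5, 6]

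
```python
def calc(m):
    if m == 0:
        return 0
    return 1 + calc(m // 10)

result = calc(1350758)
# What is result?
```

Count of digits of 1350758: 7

Answer: 7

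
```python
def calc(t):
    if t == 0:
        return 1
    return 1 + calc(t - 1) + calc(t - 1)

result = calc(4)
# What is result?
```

calc(t) = 1 + 2·calc(t-1), calc(0)=1. Closed form: (1+1)·2^4 - 1 = 31.

Answer: 31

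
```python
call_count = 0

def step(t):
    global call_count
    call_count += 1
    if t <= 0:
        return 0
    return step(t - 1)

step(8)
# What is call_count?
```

Linear recursion stepping by 1: 9 calls from t=8 down to ≤0.

Answer: 9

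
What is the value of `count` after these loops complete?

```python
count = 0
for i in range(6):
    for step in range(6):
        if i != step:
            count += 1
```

6² - 6 (exclude diagonal)
`count` takes the values: 0 → 1 → 2 → 3 → 4 → 5 → 6 → 7 → 8 → 9 → 10 → 11 → 12 → 13 → 14 → 15 → 16 → 17 → 18 → 19 → 20 → 21 → 22 → 23 → 24 → 25 → 26 → 27 → 28 → 29 → 30

Answer: 30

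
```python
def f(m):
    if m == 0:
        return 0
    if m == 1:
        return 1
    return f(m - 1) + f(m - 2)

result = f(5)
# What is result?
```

Build up from base cases: f(0)=0, f(1)=1, f(2)=1, f(3)=2, f(4)=3, f(5)=5

Answer: 5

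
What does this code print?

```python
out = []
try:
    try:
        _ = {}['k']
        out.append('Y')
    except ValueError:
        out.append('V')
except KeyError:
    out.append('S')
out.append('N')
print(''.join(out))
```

Execution trace: 'S' (outer except KeyError) → 'N' (after the try/except). Output: SN

Answer: SN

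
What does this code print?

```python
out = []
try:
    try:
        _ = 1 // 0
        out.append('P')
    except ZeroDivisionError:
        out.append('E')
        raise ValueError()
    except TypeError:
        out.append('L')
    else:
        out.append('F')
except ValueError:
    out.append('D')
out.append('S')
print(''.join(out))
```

Execution trace: 'E' (inner except ZeroDivisionError) → 'D' (outer except ValueError) → 'S' (after the try/except). Output: EDS

Answer: EDS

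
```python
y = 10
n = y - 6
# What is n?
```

Trace:
`y = 10` → y = 10
`n = y - 6` → n = 4
So n = 4

Answer: 4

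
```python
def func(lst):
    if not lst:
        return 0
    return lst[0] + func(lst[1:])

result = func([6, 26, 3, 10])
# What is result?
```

6 + 26 + 3 + 10 + 0 = 45

Answer: 45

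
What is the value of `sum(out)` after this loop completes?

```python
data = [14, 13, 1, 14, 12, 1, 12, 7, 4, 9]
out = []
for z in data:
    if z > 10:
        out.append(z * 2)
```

Sum of doubled values > 10
`out` takes the values: [] → [28] → [28, 26] → [28, 26, 28] → [28, 26, 28, 24] → [28, 26, 28, 24, 24]
So `sum(out)` = 130

Answer: 130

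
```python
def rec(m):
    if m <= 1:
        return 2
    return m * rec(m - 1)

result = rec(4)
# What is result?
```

rec(4) = 4 * 3 * 2 * 2 = 48

Answer: 48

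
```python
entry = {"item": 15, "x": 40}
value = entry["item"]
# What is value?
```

Trace:
`entry = {"item": 15, "x": 40}` → entry = {'item': 15, 'x': 40}
`value = entry["item"]` → value = 15
So value = 15

Answer: 15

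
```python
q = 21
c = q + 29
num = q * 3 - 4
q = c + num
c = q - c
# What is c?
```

Trace:
`q = 21` → q = 21
`c = q + 29` → c = 50
`num = q * 3 - 4` → num = 59
`q = c + num` → q = 109
`c = q - c` → c = 59
So c = 59

Answer: 59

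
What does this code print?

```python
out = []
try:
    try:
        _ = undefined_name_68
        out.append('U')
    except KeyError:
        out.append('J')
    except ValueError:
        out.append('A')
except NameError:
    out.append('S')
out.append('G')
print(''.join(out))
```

Execution trace: 'S' (outer except NameError) → 'G' (after the try/except). Output: SG

Answer: SG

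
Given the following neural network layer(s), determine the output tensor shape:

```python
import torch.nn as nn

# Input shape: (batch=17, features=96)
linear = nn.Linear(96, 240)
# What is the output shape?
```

Input: (17, 96) -> Output: (17, 240)

Answer: (17, 240)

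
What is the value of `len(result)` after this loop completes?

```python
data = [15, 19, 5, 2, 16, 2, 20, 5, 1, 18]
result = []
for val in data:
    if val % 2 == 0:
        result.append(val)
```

Count even numbers in [15, 19, 5, 2, 16, 2, 20, 5, 1, 18]
`result` takes the values: [] → [2] → [2, 16] → [2, 16, 2] → [2, 16, 2, 20] → [2, 16, 2, 20, 18]
So `len(result)` = 5

Answer: 5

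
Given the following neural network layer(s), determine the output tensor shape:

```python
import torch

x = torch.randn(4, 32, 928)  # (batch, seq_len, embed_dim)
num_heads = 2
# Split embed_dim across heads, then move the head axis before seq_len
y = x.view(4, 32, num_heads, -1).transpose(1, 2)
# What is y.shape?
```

Input: (4, 32, 928) -> head_dim = 928 // 2 = 464; after view: (4, 32, 2, 464) -> after transpose(1, 2): (4, 2, 32, 464) -> Output: (4, 2, 32, 464)

Answer: (4, 2, 32, 464)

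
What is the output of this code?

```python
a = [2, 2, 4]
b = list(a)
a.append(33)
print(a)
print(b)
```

Key concept: list() constructor creates copy.
Step by step:
`a = [2, 2, 4]` → a = [2, 2, 4]
`b = list(a)` → b = [2, 2, 4]
`a.append(33)` → a = [2, 2, 4, 33]
`print(a)` → prints [2, 2, 4, 33]
`print(b)` → prints [2, 2, 4]

Answer:
[2, 2, 4, 33]
[2, 2, 4]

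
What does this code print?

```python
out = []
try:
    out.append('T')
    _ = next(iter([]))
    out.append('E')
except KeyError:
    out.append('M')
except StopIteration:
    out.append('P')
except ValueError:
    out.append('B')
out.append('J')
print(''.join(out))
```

Execution trace: 'T' (try body) → 'P' (except StopIteration) → 'J' (after the try/except). Output: TPJ

Answer: TPJ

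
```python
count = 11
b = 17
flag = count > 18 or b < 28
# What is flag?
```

Trace:
`count = 11` → count = 11
`b = 17` → b = 17
`flag = count > 18 or b < 28` → flag = True
So flag = True

Answer: True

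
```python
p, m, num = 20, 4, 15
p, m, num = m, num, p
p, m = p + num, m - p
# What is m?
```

Trace:
`p, m, num = 20, 4, 15` → p = 20; m = 4; num = 15
`p, m, num = m, num, p` → p = 4; m = 15; num = 20
`p, m = p + num, m - p` → p = 24; m = 11
So m = 11

Answer: 11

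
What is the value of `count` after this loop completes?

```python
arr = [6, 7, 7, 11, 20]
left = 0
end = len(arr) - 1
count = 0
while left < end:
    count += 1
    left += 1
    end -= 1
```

Iterations until pointers meet (list length 5)
`count` takes the values: 0 → 1 → 2

Answer: 2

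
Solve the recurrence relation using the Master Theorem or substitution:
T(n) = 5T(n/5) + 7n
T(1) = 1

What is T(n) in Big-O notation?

By Master Theorem: a=5, b=5, f(n)=7n. Since log_5(5) = 1 and f(n) = Θ(n^1), Case 2 applies. T(n) = O(n log n).

Answer: O(n log n)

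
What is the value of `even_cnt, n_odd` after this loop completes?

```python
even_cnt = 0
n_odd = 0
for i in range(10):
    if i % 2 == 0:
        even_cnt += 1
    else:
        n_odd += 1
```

Count evens and odds in range(10)
`even_cnt, n_odd` takes the values: (0, 0) → (1, 0) → (1, 1) → (2, 1) → (2, 2) → (3, 2) → (3, 3) → (4, 3) → (4, 4) → (5, 4) → (5, 5)

Answer: 5, 5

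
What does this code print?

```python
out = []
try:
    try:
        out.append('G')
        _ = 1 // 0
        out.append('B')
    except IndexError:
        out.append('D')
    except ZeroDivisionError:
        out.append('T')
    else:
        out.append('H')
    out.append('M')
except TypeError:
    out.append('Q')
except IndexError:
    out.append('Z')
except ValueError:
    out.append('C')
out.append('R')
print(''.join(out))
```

Execution trace: 'G' (inner try body) → 'T' (inner except ZeroDivisionError) → 'M' (try body, no exception) → 'R' (after the try/except). Output: GTMR

Answer: GTMR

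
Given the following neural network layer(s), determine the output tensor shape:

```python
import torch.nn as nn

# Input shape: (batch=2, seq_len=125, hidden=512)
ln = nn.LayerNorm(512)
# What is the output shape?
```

Input: (2, 125, 512) -> Output: (2, 125, 512)

Answer: (2, 125, 512)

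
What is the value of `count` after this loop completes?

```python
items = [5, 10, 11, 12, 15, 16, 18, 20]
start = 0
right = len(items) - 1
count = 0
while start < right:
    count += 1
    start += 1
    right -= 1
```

Iterations until pointers meet (list length 8)
`count` takes the values: 0 → 1 → 2 → 3 → 4

Answer: 4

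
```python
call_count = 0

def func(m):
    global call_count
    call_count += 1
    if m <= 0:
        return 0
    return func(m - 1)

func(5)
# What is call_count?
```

Linear recursion stepping by 1: 6 calls from m=5 down to ≤0.

Answer: 6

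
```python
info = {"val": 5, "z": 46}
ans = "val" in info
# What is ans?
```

Trace:
`info = {"val": 5, "z": 46}` → info = {'val': 5, 'z': 46}
`ans = "val" in info` → ans = True
So ans = True

Answer: True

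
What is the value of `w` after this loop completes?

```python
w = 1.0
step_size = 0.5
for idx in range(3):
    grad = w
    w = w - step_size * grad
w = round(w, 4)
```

Gradient descent: w = 1.0 * (1 - 0.5)^3
`w` takes the values: 1.0 → 0.5 → 0.25 → 0.125

Answer: 0.125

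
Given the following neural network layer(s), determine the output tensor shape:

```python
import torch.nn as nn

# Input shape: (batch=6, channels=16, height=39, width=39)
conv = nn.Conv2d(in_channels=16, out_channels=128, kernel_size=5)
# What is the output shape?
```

Input: (6, 16, 39, 39) -> Output: (6, 128, 35, 35)

Answer: (6, 128, 35, 35)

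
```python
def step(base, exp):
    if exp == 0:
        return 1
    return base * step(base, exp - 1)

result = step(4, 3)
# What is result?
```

step(4, 3) = 4 * 4 * 4 = 64

Answer: 64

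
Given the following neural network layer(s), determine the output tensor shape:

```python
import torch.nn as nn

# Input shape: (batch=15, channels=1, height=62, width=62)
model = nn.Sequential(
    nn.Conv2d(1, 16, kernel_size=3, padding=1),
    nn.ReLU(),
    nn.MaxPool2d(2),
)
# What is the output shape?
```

Input: (15, 1, 62, 62) -> after Conv2d: (15, 16, 62, 62) -> after ReLU: (15, 16, 62, 62) -> Output: (15, 16, 31, 31)

Answer: (15, 16, 31, 31)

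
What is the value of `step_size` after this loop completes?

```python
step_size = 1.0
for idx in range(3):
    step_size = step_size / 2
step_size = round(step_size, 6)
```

Halving LR 3 times: 1 / 2^3
`step_size` takes the values: 1.0 → 0.5 → 0.25 → 0.125

Answer: 0.125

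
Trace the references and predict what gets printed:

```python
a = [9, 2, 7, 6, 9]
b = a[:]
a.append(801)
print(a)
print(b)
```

Key concept: slice [:] creates copy.
Step by step:
`a = [9, 2, 7, 6, 9]` → a = [9, 2, 7, 6, 9]
`b = a[:]` → b = [9, 2, 7, 6, 9]
`a.append(801)` → a = [9, 2, 7, 6, 9, 801]
`print(a)` → prints [9, 2, 7, 6, 9, 801]
`print(b)` → prints [9, 2, 7, 6, 9]

Answer:
[9, 2, 7, 6, 9, 801]
[9, 2, 7, 6, 9]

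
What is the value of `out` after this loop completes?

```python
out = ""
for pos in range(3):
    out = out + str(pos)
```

Concatenate digits 0 to 2
`out` takes the values: "" → "0" → "01" → "012"

Answer: "012"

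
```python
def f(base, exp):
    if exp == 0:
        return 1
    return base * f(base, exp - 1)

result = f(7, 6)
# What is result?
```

f(7, 6) = 7 * 7 * 7 * 7 * 7 * 7 = 117649

Answer: 117649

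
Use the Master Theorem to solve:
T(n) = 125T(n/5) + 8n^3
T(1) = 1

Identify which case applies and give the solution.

a=125, b=5, f(n)=8n^3. log_5(125) = 3. Since c=3 = 3, Case 2 applies: T(n) = Θ(n^log_b(a) · log n) = O(n^3 log n).

Answer: O(n^3 log n) - Case 2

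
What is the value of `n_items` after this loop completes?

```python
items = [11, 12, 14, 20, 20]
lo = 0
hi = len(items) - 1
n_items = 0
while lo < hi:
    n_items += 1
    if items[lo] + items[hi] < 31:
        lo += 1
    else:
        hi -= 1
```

Steps to find pair summing to 31
`n_items` takes the values: 0 → 1 → 2 → 3 → 4

Answer: 4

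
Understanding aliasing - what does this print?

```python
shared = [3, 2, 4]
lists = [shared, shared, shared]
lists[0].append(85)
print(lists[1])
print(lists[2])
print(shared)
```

Key concept: list of same reference.
Step by step:
`shared = [3, 2, 4]` → shared = [3, 2, 4]
`lists = [shared, shared, shared]` → lists = [[3, 2, 4], [3, 2, 4], [3, 2, 4]]
`lists[0].append(85)` → shared = [3, 2, 4, 85]; lists = [[3, 2, 4, 85], [3, 2, 4, 85], [3, 2, 4, 85]]
`print(lists[1])` → prints [3, 2, 4, 85]
`print(lists[2])` → prints [3, 2, 4, 85]
`print(shared)` → prints [3, 2, 4, 85]

Answer:
[3, 2, 4, 85]
[3, 2, 4, 85]
[3, 2, 4, 85]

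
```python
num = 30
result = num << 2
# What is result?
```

Trace:
`num = 30` → num = 30
`result = num << 2` → result = 120
So result = 120

Answer: 120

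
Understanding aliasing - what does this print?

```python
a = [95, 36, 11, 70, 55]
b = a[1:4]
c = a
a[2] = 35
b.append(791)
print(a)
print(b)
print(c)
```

Key concept: slice vs alias.
Step by step:
`a = [95, 36, 11, 70, 55]` → a = [95, 36, 11, 70, 55]
`b = a[1:4]` → b = [36, 11, 70]
`c = a` → c = [95, 36, 11, 70, 55] (same object as a)
`a[2] = 35` → a = [95, 36, 35, 70, 55] (same object as c); c = [95, 36, 35, 70, 55] (same object as a)
`b.append(791)` → b = [36, 11, 70, 791]
`print(a)` → prints [95, 36, 35, 70, 55]
`print(b)` → prints [36, 11, 70, 791]
`print(c)` → prints [95, 36, 35, 70, 55]

Answer:
[95, 36, 35, 70, 55]
[36, 11, 70, 791]
[95, 36, 35, 70, 55]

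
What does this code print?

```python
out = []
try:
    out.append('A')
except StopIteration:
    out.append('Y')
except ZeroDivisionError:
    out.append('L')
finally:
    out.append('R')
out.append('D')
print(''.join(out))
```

Execution trace: 'A' (try body, no exception) → 'R' (finally) → 'D' (after the try/except). Output: ARD

Answer: ARD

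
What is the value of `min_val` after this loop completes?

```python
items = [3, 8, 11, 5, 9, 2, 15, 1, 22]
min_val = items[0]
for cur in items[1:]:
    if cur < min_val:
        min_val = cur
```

Minimum of [3, 8, 11, 5, 9, 2, 15, 1, 22]
`min_val` takes the values: 3 → 2 → 1

Answer: 1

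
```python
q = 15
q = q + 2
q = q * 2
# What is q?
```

Trace:
`q = 15` → q = 15
`q = q + 2` → q = 17
`q = q * 2` → q = 34
So q = 34

Answer: 34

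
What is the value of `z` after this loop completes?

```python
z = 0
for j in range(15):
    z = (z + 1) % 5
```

Increment mod 5, 15 times = 0
`z` takes the values: 0 → 1 → 2 → 3 → 4 → 0 → 1 → 2 → 3 → 4 → 0 → 1 → 2 → 3 → 4 → 0

Answer: 0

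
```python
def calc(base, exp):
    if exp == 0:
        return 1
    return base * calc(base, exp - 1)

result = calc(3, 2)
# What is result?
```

calc(3, 2) = 3 * 3 = 9

Answer: 9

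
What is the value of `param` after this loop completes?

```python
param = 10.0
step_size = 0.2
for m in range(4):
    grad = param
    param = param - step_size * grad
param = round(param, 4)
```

Gradient descent: w = 10.0 * (1 - 0.2)^4
`param` takes the values: 10.0 → 8.0 → 6.4 → 5.12 → 4.096

Answer: 4.096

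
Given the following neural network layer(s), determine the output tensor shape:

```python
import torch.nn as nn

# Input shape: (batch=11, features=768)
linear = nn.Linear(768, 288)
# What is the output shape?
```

Input: (11, 768) -> Output: (11, 288)

Answer: (11, 288)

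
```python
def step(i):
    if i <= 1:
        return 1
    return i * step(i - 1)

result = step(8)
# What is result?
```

step(8) = 8 * 7 * 6 * 5 * 4 * 3 * 2 * 1 = 40320

Answer: 40320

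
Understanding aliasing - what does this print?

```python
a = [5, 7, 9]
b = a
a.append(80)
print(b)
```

Key concept: basic list aliasing.
Step by step:
`a = [5, 7, 9]` → a = [5, 7, 9]
`b = a` → b = [5, 7, 9] (same object as a)
`a.append(80)` → a = [5, 7, 9, 80] (same object as b); b = [5, 7, 9, 80] (same object as a)
`print(b)` → prints [5, 7, 9, 80]

Answer: [5, 7, 9, 80]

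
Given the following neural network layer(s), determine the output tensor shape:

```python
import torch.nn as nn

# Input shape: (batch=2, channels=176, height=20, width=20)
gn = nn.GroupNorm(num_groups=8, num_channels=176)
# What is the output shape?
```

Input: (2, 176, 20, 20) -> Output: (2, 176, 20, 20)

Answer: (2, 176, 20, 20)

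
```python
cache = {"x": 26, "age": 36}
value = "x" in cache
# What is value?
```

Trace:
`cache = {"x": 26, "age": 36}` → cache = {'x': 26, 'age': 36}
`value = "x" in cache` → value = True
So value = True

Answer: True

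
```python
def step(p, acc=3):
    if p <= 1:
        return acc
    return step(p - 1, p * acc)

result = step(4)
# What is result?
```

Accumulator trace (n, acc): (4, 3) -> (3, 12) -> (2, 36) -> (1, 72) -> return 72

Answer: 72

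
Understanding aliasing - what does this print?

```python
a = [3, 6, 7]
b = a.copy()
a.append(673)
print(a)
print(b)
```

Key concept: list.copy() creates independent copy.
Step by step:
`a = [3, 6, 7]` → a = [3, 6, 7]
`b = a.copy()` → b = [3, 6, 7]
`a.append(673)` → a = [3, 6, 7, 673]
`print(a)` → prints [3, 6, 7, 673]
`print(b)` → prints [3, 6, 7]

Answer:
[3, 6, 7, 673]
[3, 6, 7]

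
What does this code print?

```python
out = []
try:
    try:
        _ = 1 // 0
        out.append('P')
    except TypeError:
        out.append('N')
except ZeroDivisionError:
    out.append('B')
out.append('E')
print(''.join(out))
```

Execution trace: 'B' (outer except ZeroDivisionError) → 'E' (after the try/except). Output: BE

Answer: BE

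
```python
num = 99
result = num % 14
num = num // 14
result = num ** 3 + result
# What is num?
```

Trace:
`num = 99` → num = 99
`result = num % 14` → result = 1
`num = num // 14` → num = 7
`result = num ** 3 + result` → result = 344
So num = 7

Answer: 7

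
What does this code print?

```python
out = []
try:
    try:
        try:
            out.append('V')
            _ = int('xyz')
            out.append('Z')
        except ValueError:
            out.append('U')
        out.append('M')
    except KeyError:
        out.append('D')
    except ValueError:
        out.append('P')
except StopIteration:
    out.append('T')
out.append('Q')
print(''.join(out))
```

Execution trace: 'V' (inner try body) → 'U' (inner except ValueError) → 'M' (try body, no exception) → 'Q' (after the try/except). Output: VUMQ

Answer: VUMQ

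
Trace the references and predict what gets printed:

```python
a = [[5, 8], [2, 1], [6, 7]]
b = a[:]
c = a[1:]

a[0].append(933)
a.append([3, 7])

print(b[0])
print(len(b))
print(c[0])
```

Key concept: slice with nested mutation.
Step by step:
`a = [[5, 8], [2, 1], [6, 7]]` → a = [[5, 8], [2, 1], [6, 7]]
`b = a[:]` → b = [[5, 8], [2, 1], [6, 7]]
`c = a[1:]` → c = [[2, 1], [6, 7]]
`a[0].append(933)` → a = [[5, 8, 933], [2, 1], [6, 7]]; b = [[5, 8, 933], [2, 1], [6, 7]]
`a.append([3, 7])` → a = [[5, 8, 933], [2, 1], [6, 7], [3, 7]]
`print(b[0])` → prints [5, 8, 933]
`print(len(b))` → prints 3
`print(c[0])` → prints [2, 1]

Answer:
[5, 8, 933]
3
[2, 1]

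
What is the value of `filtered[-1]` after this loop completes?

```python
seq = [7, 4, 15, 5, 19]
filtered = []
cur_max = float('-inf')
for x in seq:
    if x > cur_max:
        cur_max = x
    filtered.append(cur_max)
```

Running max ends at 19
`filtered` takes the values: [] → [7] → [7, 7] → [7, 7, 15] → [7, 7, 15, 15] → [7, 7, 15, 15, 19]
So `filtered[-1]` = 19

Answer: 19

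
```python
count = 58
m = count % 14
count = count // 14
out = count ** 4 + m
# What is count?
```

Trace:
`count = 58` → count = 58
`m = count % 14` → m = 2
`count = count // 14` → count = 4
`out = count ** 4 + m` → out = 258
So count = 4

Answer: 4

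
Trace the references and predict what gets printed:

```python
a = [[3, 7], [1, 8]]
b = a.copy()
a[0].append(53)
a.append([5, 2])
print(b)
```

Key concept: shallow copy with nested lists.
Step by step:
`a = [[3, 7], [1, 8]]` → a = [[3, 7], [1, 8]]
`b = a.copy()` → b = [[3, 7], [1, 8]]
`a[0].append(53)` → a = [[3, 7, 53], [1, 8]]; b = [[3, 7, 53], [1, 8]]
`a.append([5, 2])` → a = [[3, 7, 53], [1, 8], [5, 2]]
`print(b)` → prints [[3, 7, 53], [1, 8]]

Answer: [[3, 7, 53], [1, 8]]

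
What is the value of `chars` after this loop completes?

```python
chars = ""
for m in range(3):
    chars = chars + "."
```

Repeat '.' 3 times
`chars` takes the values: "" → "." → ".." → "..."

Answer: "..."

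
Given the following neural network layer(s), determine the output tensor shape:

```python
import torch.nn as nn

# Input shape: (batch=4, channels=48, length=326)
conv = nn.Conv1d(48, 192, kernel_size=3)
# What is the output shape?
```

Input: (4, 48, 326) -> Output: (4, 192, 324)

Answer: (4, 192, 324)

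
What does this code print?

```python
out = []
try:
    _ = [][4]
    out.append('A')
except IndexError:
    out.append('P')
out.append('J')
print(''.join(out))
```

Execution trace: 'P' (except IndexError) → 'J' (after the try/except). Output: PJ

Answer: PJ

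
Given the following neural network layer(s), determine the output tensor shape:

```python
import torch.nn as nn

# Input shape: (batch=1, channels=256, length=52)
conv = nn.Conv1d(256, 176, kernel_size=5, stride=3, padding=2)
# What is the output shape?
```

Input: (1, 256, 52) -> Output: (1, 176, 18)

Answer: (1, 176, 18)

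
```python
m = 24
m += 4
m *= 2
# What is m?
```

Trace:
`m = 24` → m = 24
`m += 4` → m = 28
`m *= 2` → m = 56
So m = 56

Answer: 56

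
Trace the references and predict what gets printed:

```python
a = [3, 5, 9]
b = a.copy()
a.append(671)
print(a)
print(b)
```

Key concept: list.copy() creates independent copy.
Step by step:
`a = [3, 5, 9]` → a = [3, 5, 9]
`b = a.copy()` → b = [3, 5, 9]
`a.append(671)` → a = [3, 5, 9, 671]
`print(a)` → prints [3, 5, 9, 671]
`print(b)` → prints [3, 5, 9]

Answer:
[3, 5, 9, 671]
[3, 5, 9]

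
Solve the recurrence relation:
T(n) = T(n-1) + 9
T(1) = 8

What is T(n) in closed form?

Unrolling: T(n) = T(1) + 9·(n-1) = 8 + 9(n-1) = 9n - 1.

Answer: T(n) = 9n - 1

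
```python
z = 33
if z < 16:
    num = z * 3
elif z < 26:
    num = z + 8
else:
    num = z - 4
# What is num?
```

Trace:
`z = 33` → z = 33
`if z < 16: ...` → z < 16 is False, z < 26 is False, take else branch → num = 29
So num = 29

Answer: 29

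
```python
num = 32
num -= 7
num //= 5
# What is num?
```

Trace:
`num = 32` → num = 32
`num -= 7` → num = 25
`num //= 5` → num = 5
So num = 5

Answer: 5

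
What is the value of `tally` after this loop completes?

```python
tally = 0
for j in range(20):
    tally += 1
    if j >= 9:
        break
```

Loop breaks when j reaches 9, tally is 10
`tally` takes the values: 0 → 1 → 2 → 3 → 4 → 5 → 6 → 7 → 8 → 9 → 10

Answer: 10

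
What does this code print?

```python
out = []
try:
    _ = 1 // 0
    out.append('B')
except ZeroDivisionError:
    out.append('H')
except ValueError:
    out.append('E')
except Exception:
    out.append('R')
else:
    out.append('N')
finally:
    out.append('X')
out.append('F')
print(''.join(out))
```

Execution trace: 'H' (except ZeroDivisionError) → 'X' (finally) → 'F' (after the try/except). Output: HXF

Answer: HXF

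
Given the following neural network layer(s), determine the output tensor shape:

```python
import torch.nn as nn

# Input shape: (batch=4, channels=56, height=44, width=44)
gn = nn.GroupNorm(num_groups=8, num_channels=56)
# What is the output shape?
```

Input: (4, 56, 44, 44) -> Output: (4, 56, 44, 44)

Answer: (4, 56, 44, 44)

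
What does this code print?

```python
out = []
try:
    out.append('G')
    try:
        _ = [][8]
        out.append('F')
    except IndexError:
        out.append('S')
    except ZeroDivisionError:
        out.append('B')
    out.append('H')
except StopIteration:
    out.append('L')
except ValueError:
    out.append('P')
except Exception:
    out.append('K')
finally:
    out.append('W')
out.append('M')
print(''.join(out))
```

Execution trace: 'G' (try body) → 'S' (inner except IndexError) → 'H' (try body, no exception) → 'W' (finally) → 'M' (after the try/except). Output: GSHWM

Answer: GSHWM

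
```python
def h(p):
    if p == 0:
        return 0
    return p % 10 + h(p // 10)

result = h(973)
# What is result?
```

Sum of digits of 973: 3 + 7 + 9 = 19

Answer: 19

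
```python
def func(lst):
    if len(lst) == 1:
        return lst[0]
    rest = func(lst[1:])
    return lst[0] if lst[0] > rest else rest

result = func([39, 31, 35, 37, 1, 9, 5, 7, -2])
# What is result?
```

Recursive max over [39, 31, 35, 37, 1, 9, 5, 7, -2] = 39

Answer: 39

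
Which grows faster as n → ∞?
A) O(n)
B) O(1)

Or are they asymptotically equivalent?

O(n) vs O(1): Higher order terms dominate.

Answer: A) O(n) grows faster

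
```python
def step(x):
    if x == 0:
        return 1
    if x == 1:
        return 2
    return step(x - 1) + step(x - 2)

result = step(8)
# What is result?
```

Build up from base cases: step(0)=1, step(1)=2, step(2)=3, step(3)=5, step(4)=8, step(5)=13, step(6)=21, ..., step(8)=55

Answer: 55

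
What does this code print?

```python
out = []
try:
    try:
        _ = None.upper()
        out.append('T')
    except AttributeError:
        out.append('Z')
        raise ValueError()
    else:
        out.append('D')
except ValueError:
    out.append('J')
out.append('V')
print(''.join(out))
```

Execution trace: 'Z' (except AttributeError) → 'J' (outer except ValueError) → 'V' (after the try/except). Output: ZJV

Answer: ZJV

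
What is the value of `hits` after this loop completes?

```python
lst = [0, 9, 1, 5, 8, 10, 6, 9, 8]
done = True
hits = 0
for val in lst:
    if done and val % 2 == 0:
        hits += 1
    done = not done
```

Count even values at even positions
`hits` takes the values: 0 → 1 → 2 → 3 → 4

Answer: 4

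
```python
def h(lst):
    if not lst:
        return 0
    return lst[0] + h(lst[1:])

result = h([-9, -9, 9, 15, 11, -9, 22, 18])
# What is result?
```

(-9) + (-9) + 9 + 15 + 11 + (-9) + 22 + 18 + 0 = 48

Answer: 48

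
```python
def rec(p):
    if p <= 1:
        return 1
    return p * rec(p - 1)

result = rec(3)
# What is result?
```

rec(3) = 3 * 2 * 1 = 6

Answer: 6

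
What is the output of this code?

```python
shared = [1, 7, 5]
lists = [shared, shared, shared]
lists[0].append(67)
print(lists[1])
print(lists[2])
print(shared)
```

Key concept: list of same reference.
Step by step:
`shared = [1, 7, 5]` → shared = [1, 7, 5]
`lists = [shared, shared, shared]` → lists = [[1, 7, 5], [1, 7, 5], [1, 7, 5]]
`lists[0].append(67)` → shared = [1, 7, 5, 67]; lists = [[1, 7, 5, 67], [1, 7, 5, 67], [1, 7, 5, 67]]
`print(lists[1])` → prints [1, 7, 5, 67]
`print(lists[2])` → prints [1, 7, 5, 67]
`print(shared)` → prints [1, 7, 5, 67]

Answer:
[1, 7, 5, 67]
[1, 7, 5, 67]
[1, 7, 5, 67]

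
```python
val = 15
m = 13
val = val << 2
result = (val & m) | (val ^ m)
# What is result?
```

Trace:
`val = 15` → val = 15
`m = 13` → m = 13
`val = val << 2` → val = 60
`result = (val & m) | (val ^ m)` → result = 61
So result = 61

Answer: 61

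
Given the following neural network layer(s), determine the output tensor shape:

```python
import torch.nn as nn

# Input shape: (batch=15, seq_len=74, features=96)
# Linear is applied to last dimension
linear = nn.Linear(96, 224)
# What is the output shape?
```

Input: (15, 74, 96) -> Output: (15, 74, 224)

Answer: (15, 74, 224)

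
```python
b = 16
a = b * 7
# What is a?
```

Trace:
`b = 16` → b = 16
`a = b * 7` → a = 112
So a = 112

Answer: 112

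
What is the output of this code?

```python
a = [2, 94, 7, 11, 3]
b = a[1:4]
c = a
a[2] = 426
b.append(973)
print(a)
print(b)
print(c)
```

Key concept: slice vs alias.
Step by step:
`a = [2, 94, 7, 11, 3]` → a = [2, 94, 7, 11, 3]
`b = a[1:4]` → b = [94, 7, 11]
`c = a` → c = [2, 94, 7, 11, 3] (same object as a)
`a[2] = 426` → a = [2, 94, 426, 11, 3] (same object as c); c = [2, 94, 426, 11, 3] (same object as a)
`b.append(973)` → b = [94, 7, 11, 973]
`print(a)` → prints [2, 94, 426, 11, 3]
`print(b)` → prints [94, 7, 11, 973]
`print(c)` → prints [2, 94, 426, 11, 3]

Answer:
[2, 94, 426, 11, 3]
[94, 7, 11, 973]
[2, 94, 426, 11, 3]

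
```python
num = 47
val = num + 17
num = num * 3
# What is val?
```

Trace:
`num = 47` → num = 47
`val = num + 17` → val = 64
`num = num * 3` → num = 141
So val = 64

Answer: 64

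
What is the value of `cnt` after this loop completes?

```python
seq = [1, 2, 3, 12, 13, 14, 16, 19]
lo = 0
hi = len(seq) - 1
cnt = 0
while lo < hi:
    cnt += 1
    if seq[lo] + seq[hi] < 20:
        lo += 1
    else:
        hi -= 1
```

Steps to find pair summing to 20
`cnt` takes the values: 0 → 1 → 2 → 3 → 4 → 5 → 6 → 7

Answer: 7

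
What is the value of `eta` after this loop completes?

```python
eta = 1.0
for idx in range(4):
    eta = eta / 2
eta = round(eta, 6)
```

Halving LR 4 times: 1 / 2^4
`eta` takes the values: 1.0 → 0.5 → 0.25 → 0.125 → 0.0625

Answer: 0.0625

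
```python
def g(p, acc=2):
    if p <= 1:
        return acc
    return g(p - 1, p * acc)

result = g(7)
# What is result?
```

Accumulator trace (n, acc): (7, 2) -> (6, 14) -> (5, 84) -> (4, 420) -> (3, 1680) -> (2, 5040) -> (1, 10080) -> return 10080

Answer: 10080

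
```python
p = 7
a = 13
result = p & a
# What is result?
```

Trace:
`p = 7` → p = 7
`a = 13` → a = 13
`result = p & a` → result = 5
So result = 5

Answer: 5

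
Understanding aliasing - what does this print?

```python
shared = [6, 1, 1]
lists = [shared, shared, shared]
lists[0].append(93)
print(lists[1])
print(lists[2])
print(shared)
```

Key concept: list of same reference.
Step by step:
`shared = [6, 1, 1]` → shared = [6, 1, 1]
`lists = [shared, shared, shared]` → lists = [[6, 1, 1], [6, 1, 1], [6, 1, 1]]
`lists[0].append(93)` → shared = [6, 1, 1, 93]; lists = [[6, 1, 1, 93], [6, 1, 1, 93], [6, 1, 1, 93]]
`print(lists[1])` → prints [6, 1, 1, 93]
`print(lists[2])` → prints [6, 1, 1, 93]
`print(shared)` → prints [6, 1, 1, 93]

Answer:
[6, 1, 1, 93]
[6, 1, 1, 93]
[6, 1, 1, 93]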